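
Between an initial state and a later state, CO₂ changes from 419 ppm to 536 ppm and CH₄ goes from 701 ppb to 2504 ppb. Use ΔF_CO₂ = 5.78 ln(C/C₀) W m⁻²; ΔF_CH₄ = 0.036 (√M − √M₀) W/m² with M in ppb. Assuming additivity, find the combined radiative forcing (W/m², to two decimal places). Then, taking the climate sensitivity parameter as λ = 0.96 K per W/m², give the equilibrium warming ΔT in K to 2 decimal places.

CO₂: 5.78 × ln(536/419) = 5.78 × ln(1.27924) = 5.78 × 0.24627 = 1.4234 W/m².
CH₄: 0.036 × (√2504 − √701) = 0.036 × (50.0400 − 26.4764) = 0.036 × 23.5636 = 0.8483 W/m².
Total ΔF = 1.4234 + 0.8483 = 2.2717 W/m².
ΔT = λ ΔF = 0.96 × 2.27 = 2.1792 K.

ΔF = 2.27 W/m²; ΔT = 2.18 K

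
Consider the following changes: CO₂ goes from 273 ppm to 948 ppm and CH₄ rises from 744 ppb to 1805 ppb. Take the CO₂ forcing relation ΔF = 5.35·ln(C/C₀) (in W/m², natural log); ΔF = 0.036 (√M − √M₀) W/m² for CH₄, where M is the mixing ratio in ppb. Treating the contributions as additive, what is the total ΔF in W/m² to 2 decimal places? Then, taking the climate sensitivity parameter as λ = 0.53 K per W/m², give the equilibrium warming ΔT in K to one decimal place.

CO₂: 5.35 × ln(948/273) = 5.35 × ln(3.47253) = 5.35 × 1.24488 = 6.6601 W/m².
CH₄: 0.036 × (√1805 − √744) = 0.036 × (42.4853 − 27.2764) = 0.036 × 15.2089 = 0.5475 W/m².
Total ΔF = 6.6601 + 0.5475 = 7.2076 W/m².
ΔT = λ ΔF = 0.53 × 7.21 = 3.8213 K.

ΔF = 7.21 W/m²; ΔT = 3.8 K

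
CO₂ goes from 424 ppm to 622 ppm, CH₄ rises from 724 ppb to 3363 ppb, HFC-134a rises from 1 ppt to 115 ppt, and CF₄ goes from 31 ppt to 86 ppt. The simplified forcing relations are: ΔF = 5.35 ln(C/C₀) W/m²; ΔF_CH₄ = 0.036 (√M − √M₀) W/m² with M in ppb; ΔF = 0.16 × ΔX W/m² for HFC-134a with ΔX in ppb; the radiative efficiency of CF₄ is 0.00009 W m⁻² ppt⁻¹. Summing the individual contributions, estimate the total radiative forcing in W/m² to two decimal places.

ΔF = 3.19 W/m²

CO₂: 5.35 × ln(622/424) = 5.35 × ln(1.46698) = 5.35 × 0.38321 = 2.0502 W/m².
CH₄: 0.036 × (√3363 − √724) = 0.036 × (57.9914 − 26.9072) = 0.036 × 31.0842 = 1.1190 W/m².
HFC-134a: Δ = 115 − 1 = 114 ppt = 0.114 ppb; ΔF = 0.16 × 0.114 = 0.0182 W/m².
CF₄: ΔF = 0.00009 × (86 − 31) = 0.00009 × 55 = 0.0050 W/m².
Total ΔF = 2.0502 + 1.1190 + 0.0182 + 0.0050 = 3.1924 W/m².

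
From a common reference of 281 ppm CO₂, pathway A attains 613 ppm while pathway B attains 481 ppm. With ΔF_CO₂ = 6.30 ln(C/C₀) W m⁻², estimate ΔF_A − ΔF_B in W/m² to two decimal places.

ΔF_A − ΔF_B = 1.53 W/m²

ΔF_A = 6.30 ln(613/281) = 6.30 × 0.78001 = 4.9141 W/m².
ΔF_B = 6.30 ln(481/281) = 6.30 × 0.53751 = 3.3863 W/m².
Difference: 4.9141 − 3.3863 = 1.5278 W/m².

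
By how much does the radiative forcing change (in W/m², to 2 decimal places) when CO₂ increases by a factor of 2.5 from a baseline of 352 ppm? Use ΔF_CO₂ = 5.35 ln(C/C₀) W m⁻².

ΔF = 4.90 W/m²

ΔF = 5.35 × ln(2.5) = 5.35 × 0.91629 = 4.9022 W/m².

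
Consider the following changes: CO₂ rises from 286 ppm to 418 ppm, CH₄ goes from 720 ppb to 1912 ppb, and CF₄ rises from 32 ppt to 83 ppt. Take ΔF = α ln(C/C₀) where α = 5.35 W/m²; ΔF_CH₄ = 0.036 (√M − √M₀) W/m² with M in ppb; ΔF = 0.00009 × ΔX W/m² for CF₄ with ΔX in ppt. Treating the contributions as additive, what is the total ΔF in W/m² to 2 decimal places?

ΔF = 2.64 W/m²

CO₂: 5.35 × ln(418/286) = 5.35 × ln(1.46154) = 5.35 × 0.37949 = 2.0303 W/m².
CH₄: 0.036 × (√1912 − √720) = 0.036 × (43.7264 − 26.8328) = 0.036 × 16.8936 = 0.6082 W/m².
CF₄: ΔF = 0.00009 × (83 − 32) = 0.00009 × 51 = 0.0046 W/m².
Total ΔF = 2.0303 + 0.6082 + 0.0046 = 2.6431 W/m².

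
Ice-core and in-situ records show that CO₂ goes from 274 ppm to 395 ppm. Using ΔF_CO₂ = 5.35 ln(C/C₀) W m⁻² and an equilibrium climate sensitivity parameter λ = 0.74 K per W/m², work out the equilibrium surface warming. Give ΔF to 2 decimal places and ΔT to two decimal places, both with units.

ΔF = 1.96 W/m²; ΔT = 1.45 K

CO₂: 5.35 × ln(395/274) = 5.35 × ln(1.44161) = 5.35 × 0.36576 = 1.9568 W/m².
ΔT = λ ΔF = 0.74 × 1.96 = 1.4504 K.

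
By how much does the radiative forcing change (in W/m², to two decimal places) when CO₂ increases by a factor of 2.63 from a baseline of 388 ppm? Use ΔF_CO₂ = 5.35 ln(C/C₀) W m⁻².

Because the forcing depends only on the ratio C/C₀, the initial concentration does not enter.
ΔF = 5.35 × ln(2.63) = 5.35 × 0.96698 = 5.1733 W/m².

ΔF = 5.17 W/m²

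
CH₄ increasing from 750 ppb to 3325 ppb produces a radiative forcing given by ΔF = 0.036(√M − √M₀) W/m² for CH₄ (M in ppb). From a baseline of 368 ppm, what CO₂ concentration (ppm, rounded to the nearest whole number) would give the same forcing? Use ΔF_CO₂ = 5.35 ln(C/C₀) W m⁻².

C ≈ 451 ppm

CH₄ forcing: 0.036 × (√3325 − √750) = 0.036 × (57.6628 − 27.3861) = 0.036 × 30.2767 = 1.08996 W/m².
Set 5.35 ln(C/368) = 1.08996: ln(C/368) = 1.08996/5.35 = 0.20373, so C = 368 × e^0.20373 = 368 × 1.22597 = 451.16 ppm.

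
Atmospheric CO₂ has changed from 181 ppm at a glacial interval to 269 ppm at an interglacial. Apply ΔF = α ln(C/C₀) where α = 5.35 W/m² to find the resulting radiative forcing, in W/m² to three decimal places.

ΔF = 2.120 W/m²

CO₂ absorption bands are partially saturated, so forcing scales with the logarithm of the concentration ratio.
CO₂: 5.35 × ln(269/181) = 5.35 × ln(1.48619) = 5.35 × 0.39622 = 2.1198 W/m².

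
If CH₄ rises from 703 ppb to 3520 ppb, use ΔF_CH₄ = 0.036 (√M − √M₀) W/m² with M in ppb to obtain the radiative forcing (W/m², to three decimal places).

CH₄: 0.036 × (√3520 − √703) = 0.036 × (59.3296 − 26.5141) = 0.036 × 32.8155 = 1.1814 W/m².

ΔF = 1.181 W/m²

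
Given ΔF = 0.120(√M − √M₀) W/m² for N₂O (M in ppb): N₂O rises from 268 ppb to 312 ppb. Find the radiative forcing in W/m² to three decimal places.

ΔF = 0.155 W/m²

N₂O: 0.120 × (√312 − √268) = 0.120 × (17.6635 − 16.3707) = 0.120 × 1.2928 = 0.1551 W/m².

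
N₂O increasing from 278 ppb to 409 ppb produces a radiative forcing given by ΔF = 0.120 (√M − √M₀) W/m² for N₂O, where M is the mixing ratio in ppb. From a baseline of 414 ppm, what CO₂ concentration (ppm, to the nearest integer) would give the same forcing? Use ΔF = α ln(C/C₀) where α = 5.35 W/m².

C ≈ 448 ppm

N₂O forcing: 0.120 × (√409 − √278) = 0.120 × (20.2237 − 16.6733) = 0.120 × 3.5504 = 0.42605 W/m².
Set 5.35 ln(C/414) = 0.42605: ln(C/414) = 0.42605/5.35 = 0.07964, so C = 414 × e^0.07964 = 414 × 1.08290 = 448.32 ppm.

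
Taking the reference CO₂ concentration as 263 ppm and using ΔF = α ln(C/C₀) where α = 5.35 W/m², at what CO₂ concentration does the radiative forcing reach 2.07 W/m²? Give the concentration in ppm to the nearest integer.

Set 5.35 ln(C/263) = 2.07, so ln(C/263) = 2.07/5.35 = 0.38692.
Then C/263 = e^0.38692 = 1.47244, giving C = 263 × 1.47244 = 387.25 ppm.

C ≈ 387 ppm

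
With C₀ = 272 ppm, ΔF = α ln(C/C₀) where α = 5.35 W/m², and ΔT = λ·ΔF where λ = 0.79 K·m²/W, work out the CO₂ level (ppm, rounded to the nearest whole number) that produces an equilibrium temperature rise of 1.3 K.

Required forcing: ΔF = ΔT/λ = 1.3/0.79 = 1.6456 W/m².
Then ln(C/272) = ΔF/5.35 = 1.6456/5.35 = 0.30759.
So C = 272 × e^0.30759 = 272 × 1.36014 = 369.96 ppm.

C ≈ 370 ppm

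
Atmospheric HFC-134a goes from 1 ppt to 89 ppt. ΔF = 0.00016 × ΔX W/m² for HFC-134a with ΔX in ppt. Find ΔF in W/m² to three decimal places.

ΔF = 0.014 W/m²

HFC-134a: ΔF = 0.00016 × (89 − 1) = 0.00016 × 88 = 0.0141 W/m².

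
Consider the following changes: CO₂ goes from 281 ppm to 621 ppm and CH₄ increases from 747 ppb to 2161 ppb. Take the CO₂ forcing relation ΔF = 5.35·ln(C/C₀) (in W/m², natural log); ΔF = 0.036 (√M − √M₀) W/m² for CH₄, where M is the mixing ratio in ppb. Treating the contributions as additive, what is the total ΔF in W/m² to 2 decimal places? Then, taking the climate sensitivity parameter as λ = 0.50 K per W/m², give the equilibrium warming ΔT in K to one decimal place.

CO₂: 5.35 × ln(621/281) = 5.35 × ln(2.20996) = 5.35 × 0.79297 = 4.2424 W/m².
CH₄: 0.036 × (√2161 − √747) = 0.036 × (46.4866 − 27.3313) = 0.036 × 19.1553 = 0.6896 W/m².
Total ΔF = 4.2424 + 0.6896 = 4.9320 W/m².
ΔT = λ ΔF = 0.50 × 4.93 = 2.4650 K.

ΔF = 4.93 W/m²; ΔT = 2.5 K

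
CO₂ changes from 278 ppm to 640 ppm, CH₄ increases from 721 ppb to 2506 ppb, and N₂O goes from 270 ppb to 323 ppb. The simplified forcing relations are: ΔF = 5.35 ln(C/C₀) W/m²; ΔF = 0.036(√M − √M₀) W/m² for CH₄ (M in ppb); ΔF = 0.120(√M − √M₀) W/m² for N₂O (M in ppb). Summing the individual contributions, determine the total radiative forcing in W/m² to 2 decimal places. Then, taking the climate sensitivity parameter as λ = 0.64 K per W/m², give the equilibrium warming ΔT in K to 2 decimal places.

CO₂: 5.35 × ln(640/278) = 5.35 × ln(2.30216) = 5.35 × 0.83385 = 4.4611 W/m².
CH₄: 0.036 × (√2506 − √721) = 0.036 × (50.0600 − 26.8514) = 0.036 × 23.2086 = 0.8355 W/m².
N₂O: 0.120 × (√323 − √270) = 0.120 × (17.9722 − 16.4317) = 0.120 × 1.5405 = 0.1849 W/m².
Total ΔF = 4.4611 + 0.8355 + 0.1849 = 5.4815 W/m².
ΔT = λ ΔF = 0.64 × 5.48 = 3.5072 K.

ΔF = 5.48 W/m²; ΔT = 3.51 K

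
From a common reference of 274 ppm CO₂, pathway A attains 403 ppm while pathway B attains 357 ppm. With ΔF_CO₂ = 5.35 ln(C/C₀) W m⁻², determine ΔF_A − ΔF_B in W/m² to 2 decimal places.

ΔF_A − ΔF_B = 0.65 W/m²

ΔF_A = 5.35 ln(403/274) = 5.35 × 0.38581 = 2.0641 W/m².
ΔF_B = 5.35 ln(357/274) = 5.35 × 0.26461 = 1.4157 W/m².
Difference: 2.0641 − 1.4157 = 0.6484 W/m².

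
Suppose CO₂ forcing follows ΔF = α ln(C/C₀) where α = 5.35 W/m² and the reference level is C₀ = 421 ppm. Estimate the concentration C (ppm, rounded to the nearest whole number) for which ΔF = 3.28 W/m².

Set 5.35 ln(C/421) = 3.28, so ln(C/421) = 3.28/5.35 = 0.61308.
Then C/421 = e^0.61308 = 1.84611, giving C = 421 × 1.84611 = 777.21 ppm.

C ≈ 777 ppm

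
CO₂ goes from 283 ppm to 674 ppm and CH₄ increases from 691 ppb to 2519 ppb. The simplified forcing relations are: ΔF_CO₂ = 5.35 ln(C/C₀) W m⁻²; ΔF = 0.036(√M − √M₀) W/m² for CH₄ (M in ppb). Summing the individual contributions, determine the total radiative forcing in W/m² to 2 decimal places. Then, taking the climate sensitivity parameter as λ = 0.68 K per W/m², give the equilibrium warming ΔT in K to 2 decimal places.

ΔF = 5.50 W/m²; ΔT = 3.74 K

CO₂: 5.35 × ln(674/283) = 5.35 × ln(2.38163) = 5.35 × 0.86779 = 4.6427 W/m².
CH₄: 0.036 × (√2519 − √691) = 0.036 × (50.1896 − 26.2869) = 0.036 × 23.9027 = 0.8605 W/m².
Total ΔF = 4.6427 + 0.8605 = 5.5032 W/m².
ΔT = λ ΔF = 0.68 × 5.50 = 3.7400 K.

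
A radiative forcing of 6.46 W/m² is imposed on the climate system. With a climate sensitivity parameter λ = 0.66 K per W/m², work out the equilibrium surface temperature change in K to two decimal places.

ΔT = 4.26 K

ΔT = λ ΔF = 0.66 × 6.46 = 4.2636 K.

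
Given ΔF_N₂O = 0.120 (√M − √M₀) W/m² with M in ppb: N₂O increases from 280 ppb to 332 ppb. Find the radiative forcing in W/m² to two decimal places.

N₂O: 0.120 × (√332 − √280) = 0.120 × (18.2209 − 16.7332) = 0.120 × 1.4877 = 0.1785 W/m².

ΔF = 0.18 W/m²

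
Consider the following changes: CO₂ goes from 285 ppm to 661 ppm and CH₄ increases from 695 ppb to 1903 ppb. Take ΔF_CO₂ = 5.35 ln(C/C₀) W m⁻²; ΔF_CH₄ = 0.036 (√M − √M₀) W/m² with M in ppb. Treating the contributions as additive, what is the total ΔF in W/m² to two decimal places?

ΔF = 5.12 W/m²

CO₂: 5.35 × ln(661/285) = 5.35 × ln(2.31930) = 5.35 × 0.84127 = 4.5008 W/m².
CH₄: 0.036 × (√1903 − √695) = 0.036 × (43.6234 − 26.3629) = 0.036 × 17.2605 = 0.6214 W/m².
Total ΔF = 4.5008 + 0.6214 = 5.1222 W/m².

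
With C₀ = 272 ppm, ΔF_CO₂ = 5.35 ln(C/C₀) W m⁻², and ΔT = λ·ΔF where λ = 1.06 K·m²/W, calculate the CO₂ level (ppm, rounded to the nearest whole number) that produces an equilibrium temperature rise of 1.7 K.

Required forcing: ΔF = ΔT/λ = 1.7/1.06 = 1.6038 W/m².
Then ln(C/272) = ΔF/5.35 = 1.6038/5.35 = 0.29978.
So C = 272 × e^0.29978 = 272 × 1.34956 = 367.08 ppm.

C ≈ 367 ppm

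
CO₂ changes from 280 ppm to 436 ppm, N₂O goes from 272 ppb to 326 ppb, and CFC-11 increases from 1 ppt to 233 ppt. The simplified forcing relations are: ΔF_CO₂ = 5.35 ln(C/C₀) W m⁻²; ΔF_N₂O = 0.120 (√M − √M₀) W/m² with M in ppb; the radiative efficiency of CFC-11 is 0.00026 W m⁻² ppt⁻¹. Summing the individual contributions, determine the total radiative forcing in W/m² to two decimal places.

CO₂: 5.35 × ln(436/280) = 5.35 × ln(1.55714) = 5.35 × 0.44285 = 2.3692 W/m².
N₂O: 0.120 × (√326 − √272) = 0.120 × (18.0555 − 16.4924) = 0.120 × 1.5631 = 0.1876 W/m².
CFC-11: ΔF = 0.00026 × (233 − 1) = 0.00026 × 232 = 0.0603 W/m².
Total ΔF = 2.3692 + 0.1876 + 0.0603 = 2.6171 W/m².

ΔF = 2.62 W/m²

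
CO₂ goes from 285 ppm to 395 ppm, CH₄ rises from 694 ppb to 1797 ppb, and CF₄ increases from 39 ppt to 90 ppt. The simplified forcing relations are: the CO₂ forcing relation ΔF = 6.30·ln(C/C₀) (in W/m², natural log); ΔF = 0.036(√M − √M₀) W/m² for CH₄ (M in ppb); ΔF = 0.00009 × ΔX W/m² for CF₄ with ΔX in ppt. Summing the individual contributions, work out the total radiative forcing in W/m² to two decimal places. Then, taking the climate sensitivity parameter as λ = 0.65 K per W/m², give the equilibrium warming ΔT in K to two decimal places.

CO₂: 6.30 × ln(395/285) = 6.30 × ln(1.38596) = 6.30 × 0.32639 = 2.0563 W/m².
CH₄: 0.036 × (√1797 − √694) = 0.036 × (42.3910 − 26.3439) = 0.036 × 16.0471 = 0.5777 W/m².
CF₄: ΔF = 0.00009 × (90 − 39) = 0.00009 × 51 = 0.0046 W/m².
Total ΔF = 2.0563 + 0.5777 + 0.0046 = 2.6386 W/m².
ΔT = λ ΔF = 0.65 × 2.64 = 1.7160 K.

ΔF = 2.64 W/m²; ΔT = 1.72 K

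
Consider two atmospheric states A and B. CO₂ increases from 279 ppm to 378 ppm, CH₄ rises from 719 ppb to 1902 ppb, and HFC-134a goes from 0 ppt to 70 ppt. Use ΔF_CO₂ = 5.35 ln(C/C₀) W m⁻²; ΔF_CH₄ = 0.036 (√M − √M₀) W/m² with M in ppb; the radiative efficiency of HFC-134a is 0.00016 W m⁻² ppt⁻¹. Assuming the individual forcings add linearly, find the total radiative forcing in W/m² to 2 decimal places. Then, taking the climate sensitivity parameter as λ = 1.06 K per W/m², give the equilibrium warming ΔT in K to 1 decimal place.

CO₂: 5.35 × ln(378/279) = 5.35 × ln(1.35484) = 5.35 × 0.30368 = 1.6247 W/m².
CH₄: 0.036 × (√1902 − √719) = 0.036 × (43.6119 − 26.8142) = 0.036 × 16.7977 = 0.6047 W/m².
HFC-134a: ΔF = 0.00016 × (70 − 0) = 0.00016 × 70 = 0.0112 W/m².
Total ΔF = 1.6247 + 0.6047 + 0.0112 = 2.2406 W/m².
ΔT = λ ΔF = 1.06 × 2.24 = 2.3744 K.

ΔF = 2.24 W/m²; ΔT = 2.4 K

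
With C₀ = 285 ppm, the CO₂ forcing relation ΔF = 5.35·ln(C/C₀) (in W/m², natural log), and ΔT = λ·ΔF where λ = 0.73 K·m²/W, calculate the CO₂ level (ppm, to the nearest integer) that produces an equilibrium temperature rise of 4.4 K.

Required forcing: ΔF = ΔT/λ = 4.4/0.73 = 6.0274 W/m².
Then ln(C/285) = ΔF/5.35 = 6.0274/5.35 = 1.12662.
So C = 285 × e^1.12662 = 285 × 3.08521 = 879.28 ppm.

C ≈ 879 ppm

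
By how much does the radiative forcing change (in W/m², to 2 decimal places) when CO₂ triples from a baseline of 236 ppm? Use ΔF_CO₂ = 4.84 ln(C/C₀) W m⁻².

Because the forcing depends only on the ratio C/C₀, the initial concentration does not enter.
ΔF = 4.84 × ln(3) = 4.84 × 1.09861 = 5.3173 W/m².

ΔF = 5.32 W/m²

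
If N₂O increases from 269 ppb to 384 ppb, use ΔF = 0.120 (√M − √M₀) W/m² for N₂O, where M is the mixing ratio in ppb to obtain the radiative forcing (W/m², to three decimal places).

ΔF = 0.383 W/m²

N₂O: 0.120 × (√384 − √269) = 0.120 × (19.5959 − 16.4012) = 0.120 × 3.1947 = 0.3834 W/m².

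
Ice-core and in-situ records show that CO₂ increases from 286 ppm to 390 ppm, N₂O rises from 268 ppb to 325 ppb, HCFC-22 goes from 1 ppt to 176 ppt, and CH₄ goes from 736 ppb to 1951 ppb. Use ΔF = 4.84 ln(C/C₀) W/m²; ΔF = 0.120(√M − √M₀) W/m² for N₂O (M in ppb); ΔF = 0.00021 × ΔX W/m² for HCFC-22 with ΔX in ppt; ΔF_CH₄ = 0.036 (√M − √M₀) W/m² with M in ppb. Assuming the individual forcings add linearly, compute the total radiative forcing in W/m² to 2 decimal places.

ΔF = 2.35 W/m²

CO₂: 4.84 × ln(390/286) = 4.84 × ln(1.36364) = 4.84 × 0.31016 = 1.5012 W/m².
N₂O: 0.120 × (√325 − √268) = 0.120 × (18.0278 − 16.3707) = 0.120 × 1.6571 = 0.1989 W/m².
HCFC-22: ΔF = 0.00021 × (176 − 1) = 0.00021 × 175 = 0.0368 W/m².
CH₄: 0.036 × (√1951 − √736) = 0.036 × (44.1701 − 27.1293) = 0.036 × 17.0408 = 0.6135 W/m².
Total ΔF = 1.5012 + 0.1989 + 0.0368 + 0.6135 = 2.3504 W/m².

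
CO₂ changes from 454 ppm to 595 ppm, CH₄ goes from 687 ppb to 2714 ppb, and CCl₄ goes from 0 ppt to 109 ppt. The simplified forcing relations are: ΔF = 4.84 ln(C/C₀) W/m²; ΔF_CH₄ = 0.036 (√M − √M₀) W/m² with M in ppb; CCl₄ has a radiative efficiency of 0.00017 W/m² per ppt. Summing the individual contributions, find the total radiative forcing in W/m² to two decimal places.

ΔF = 2.26 W/m²

CO₂: 4.84 × ln(595/454) = 4.84 × ln(1.31057) = 4.84 × 0.27046 = 1.3090 W/m².
CH₄: 0.036 × (√2714 − √687) = 0.036 × (52.0961 − 26.2107) = 0.036 × 25.8854 = 0.9319 W/m².
CCl₄: ΔF = 0.00017 × (109 − 0) = 0.00017 × 109 = 0.0185 W/m².
Total ΔF = 1.3090 + 0.9319 + 0.0185 = 2.2594 W/m².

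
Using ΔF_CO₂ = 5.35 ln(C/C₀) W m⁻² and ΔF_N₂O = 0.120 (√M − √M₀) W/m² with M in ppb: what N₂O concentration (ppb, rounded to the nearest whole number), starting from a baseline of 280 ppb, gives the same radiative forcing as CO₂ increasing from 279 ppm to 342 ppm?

M ≈ 666 ppb

CO₂ forcing: 5.35 × ln(342/279) = 5.35 × 0.203599 = 1.08925 W/m².
Set 0.120(√M − √280) = 1.08925: √M = 1.08925/0.120 + √280 = 9.0771 + 16.7332 = 25.8103.
M = (25.8103)² = 666.17 ppb.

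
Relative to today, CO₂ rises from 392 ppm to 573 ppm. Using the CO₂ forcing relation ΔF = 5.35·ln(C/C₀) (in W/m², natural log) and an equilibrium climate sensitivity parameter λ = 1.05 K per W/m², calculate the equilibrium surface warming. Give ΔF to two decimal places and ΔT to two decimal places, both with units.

CO₂: 5.35 × ln(573/392) = 5.35 × ln(1.46173) = 5.35 × 0.37962 = 2.0310 W/m².
ΔT = λ ΔF = 1.05 × 2.03 = 2.1315 K.

ΔF = 2.03 W/m²; ΔT = 2.13 K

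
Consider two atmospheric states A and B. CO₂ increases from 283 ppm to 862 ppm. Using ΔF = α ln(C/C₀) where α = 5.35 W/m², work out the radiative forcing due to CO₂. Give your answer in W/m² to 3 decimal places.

CO₂: 5.35 × ln(862/283) = 5.35 × ln(3.04594) = 5.35 × 1.11381 = 5.9589 W/m².

ΔF = 5.959 W/m²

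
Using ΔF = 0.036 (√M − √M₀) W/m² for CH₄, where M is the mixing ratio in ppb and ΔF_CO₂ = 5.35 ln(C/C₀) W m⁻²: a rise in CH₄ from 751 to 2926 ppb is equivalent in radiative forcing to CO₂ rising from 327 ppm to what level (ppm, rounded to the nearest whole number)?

C ≈ 391 ppm

CH₄ forcing: 0.036 × (√2926 − √751) = 0.036 × (54.0925 − 27.4044) = 0.036 × 26.6881 = 0.96077 W/m².
Set 5.35 ln(C/327) = 0.96077: ln(C/327) = 0.96077/5.35 = 0.17958, so C = 327 × e^0.17958 = 327 × 1.19671 = 391.32 ppm.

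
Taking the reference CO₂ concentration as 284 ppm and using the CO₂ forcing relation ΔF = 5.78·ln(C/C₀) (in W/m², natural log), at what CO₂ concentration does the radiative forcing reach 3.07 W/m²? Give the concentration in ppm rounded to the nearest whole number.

C ≈ 483 ppm

Set 5.78 ln(C/284) = 3.07, so ln(C/284) = 3.07/5.78 = 0.53114.
Then C/284 = e^0.53114 = 1.70087, giving C = 284 × 1.70087 = 483.05 ppm.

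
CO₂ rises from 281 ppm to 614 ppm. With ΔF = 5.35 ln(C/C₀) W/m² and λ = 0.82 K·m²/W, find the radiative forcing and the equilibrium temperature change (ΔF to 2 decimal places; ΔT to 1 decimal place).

CO₂: 5.35 × ln(614/281) = 5.35 × ln(2.18505) = 5.35 × 0.78164 = 4.1818 W/m².
ΔT = λ ΔF = 0.82 × 4.18 = 3.4276 K.

ΔF = 4.18 W/m²; ΔT = 3.4 K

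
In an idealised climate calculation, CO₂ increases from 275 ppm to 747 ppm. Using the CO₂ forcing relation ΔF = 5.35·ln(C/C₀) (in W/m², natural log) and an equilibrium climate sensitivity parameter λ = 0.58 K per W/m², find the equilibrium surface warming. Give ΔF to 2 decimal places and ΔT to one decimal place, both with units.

ΔF = 5.35 W/m²; ΔT = 3.1 K

CO₂: 5.35 × ln(747/275) = 5.35 × ln(2.71636) = 5.35 × 0.99929 = 5.3462 W/m².
ΔT = λ ΔF = 0.58 × 5.35 = 3.1030 K.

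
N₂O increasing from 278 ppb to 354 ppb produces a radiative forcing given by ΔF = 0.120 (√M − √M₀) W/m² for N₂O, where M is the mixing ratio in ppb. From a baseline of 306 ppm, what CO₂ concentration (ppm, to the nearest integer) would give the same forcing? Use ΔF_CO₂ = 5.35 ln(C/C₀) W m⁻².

C ≈ 321 ppm

N₂O forcing: 0.120 × (√354 − √278) = 0.120 × (18.8149 − 16.6733) = 0.120 × 2.1416 = 0.25699 W/m².
Set 5.35 ln(C/306) = 0.25699: ln(C/306) = 0.25699/5.35 = 0.04804, so C = 306 × e^0.04804 = 306 × 1.04921 = 321.06 ppm.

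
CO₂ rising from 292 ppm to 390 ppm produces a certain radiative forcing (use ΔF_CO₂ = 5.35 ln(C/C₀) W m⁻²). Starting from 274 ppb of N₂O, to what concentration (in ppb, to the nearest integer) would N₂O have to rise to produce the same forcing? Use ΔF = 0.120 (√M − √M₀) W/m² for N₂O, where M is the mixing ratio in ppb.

M ≈ 868 ppb

CO₂ forcing: 5.35 × ln(390/292) = 5.35 × 0.289393 = 1.54825 W/m².
Set 0.120(√M − √274) = 1.54825: √M = 1.54825/0.120 + √274 = 12.9021 + 16.5529 = 29.4550.
M = (29.4550)² = 867.60 ppb.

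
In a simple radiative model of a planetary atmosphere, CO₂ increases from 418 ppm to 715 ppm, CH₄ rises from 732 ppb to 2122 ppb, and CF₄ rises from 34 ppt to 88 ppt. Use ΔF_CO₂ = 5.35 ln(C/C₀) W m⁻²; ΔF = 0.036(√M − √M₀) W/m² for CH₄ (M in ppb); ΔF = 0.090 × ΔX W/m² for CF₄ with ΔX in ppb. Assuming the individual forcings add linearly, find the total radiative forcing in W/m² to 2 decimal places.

ΔF = 3.56 W/m²

CO₂: 5.35 × ln(715/418) = 5.35 × ln(1.71053) = 5.35 × 0.53680 = 2.8719 W/m².
CH₄: 0.036 × (√2122 − √732) = 0.036 × (46.0652 − 27.0555) = 0.036 × 19.0097 = 0.6843 W/m².
CF₄: Δ = 88 − 34 = 54 ppt = 0.054 ppb; ΔF = 0.090 × 0.054 = 0.0049 W/m².
Total ΔF = 2.8719 + 0.6843 + 0.0049 = 3.5611 W/m².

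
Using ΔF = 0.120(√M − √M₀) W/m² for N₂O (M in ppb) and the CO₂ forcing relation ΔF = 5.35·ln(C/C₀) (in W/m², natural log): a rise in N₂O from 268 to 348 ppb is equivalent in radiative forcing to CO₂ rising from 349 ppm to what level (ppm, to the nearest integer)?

C ≈ 367 ppm

N₂O forcing: 0.120 × (√348 − √268) = 0.120 × (18.6548 − 16.3707) = 0.120 × 2.2841 = 0.27409 W/m².
Set 5.35 ln(C/349) = 0.27409: ln(C/349) = 0.27409/5.35 = 0.05123, so C = 349 × e^0.05123 = 349 × 1.05256 = 367.34 ppm.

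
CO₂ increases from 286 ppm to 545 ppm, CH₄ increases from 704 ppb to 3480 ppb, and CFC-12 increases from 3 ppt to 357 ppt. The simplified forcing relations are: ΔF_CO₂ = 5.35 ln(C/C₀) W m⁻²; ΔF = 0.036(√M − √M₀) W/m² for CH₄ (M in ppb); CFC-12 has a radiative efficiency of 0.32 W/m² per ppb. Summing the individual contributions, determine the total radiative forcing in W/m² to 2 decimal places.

CO₂: 5.35 × ln(545/286) = 5.35 × ln(1.90559) = 5.35 × 0.64479 = 3.4496 W/m².
CH₄: 0.036 × (√3480 − √704) = 0.036 × (58.9915 − 26.5330) = 0.036 × 32.4585 = 1.1685 W/m².
CFC-12: Δ = 357 − 3 = 354 ppt = 0.354 ppb; ΔF = 0.32 × 0.354 = 0.1133 W/m².
Total ΔF = 3.4496 + 1.1685 + 0.1133 = 4.7314 W/m².

ΔF = 4.73 W/m²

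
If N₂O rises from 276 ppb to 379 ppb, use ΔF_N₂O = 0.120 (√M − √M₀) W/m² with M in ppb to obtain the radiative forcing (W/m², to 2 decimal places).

ΔF = 0.34 W/m²

N₂O: 0.120 × (√379 − √276) = 0.120 × (19.4679 − 16.6132) = 0.120 × 2.8547 = 0.3426 W/m².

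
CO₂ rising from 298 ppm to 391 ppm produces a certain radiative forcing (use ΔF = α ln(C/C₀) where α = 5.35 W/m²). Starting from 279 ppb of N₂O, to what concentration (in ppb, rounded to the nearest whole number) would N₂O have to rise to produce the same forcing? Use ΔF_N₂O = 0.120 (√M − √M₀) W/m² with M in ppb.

M ≈ 830 ppb

CO₂ forcing: 5.35 × ln(391/298) = 5.35 × 0.271614 = 1.45313 W/m².
Set 0.120(√M − √279) = 1.45313: √M = 1.45313/0.120 + √279 = 12.1094 + 16.7033 = 28.8127.
M = (28.8127)² = 830.17 ppb.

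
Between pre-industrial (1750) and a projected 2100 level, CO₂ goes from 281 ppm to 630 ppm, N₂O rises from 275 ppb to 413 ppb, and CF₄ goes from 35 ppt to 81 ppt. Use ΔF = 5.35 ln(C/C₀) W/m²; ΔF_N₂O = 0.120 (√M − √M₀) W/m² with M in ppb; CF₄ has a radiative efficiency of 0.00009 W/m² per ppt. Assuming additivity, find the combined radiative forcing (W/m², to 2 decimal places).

ΔF = 4.77 W/m²

CO₂: 5.35 × ln(630/281) = 5.35 × ln(2.24199) = 5.35 × 0.80736 = 4.3194 W/m².
N₂O: 0.120 × (√413 − √275) = 0.120 × (20.3224 − 16.5831) = 0.120 × 3.7393 = 0.4487 W/m².
CF₄: ΔF = 0.00009 × (81 − 35) = 0.00009 × 46 = 0.0041 W/m².
Total ΔF = 4.3194 + 0.4487 + 0.0041 = 4.7722 W/m².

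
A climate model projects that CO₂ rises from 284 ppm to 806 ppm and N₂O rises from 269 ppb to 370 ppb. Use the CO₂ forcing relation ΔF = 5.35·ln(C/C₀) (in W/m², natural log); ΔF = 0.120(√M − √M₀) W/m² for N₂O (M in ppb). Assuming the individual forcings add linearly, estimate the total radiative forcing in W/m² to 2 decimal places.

CO₂: 5.35 × ln(806/284) = 5.35 × ln(2.83803) = 5.35 × 1.04311 = 5.5806 W/m².
N₂O: 0.120 × (√370 − √269) = 0.120 × (19.2354 − 16.4012) = 0.120 × 2.8342 = 0.3401 W/m².
Total ΔF = 5.5806 + 0.3401 = 5.9207 W/m².

ΔF = 5.92 W/m²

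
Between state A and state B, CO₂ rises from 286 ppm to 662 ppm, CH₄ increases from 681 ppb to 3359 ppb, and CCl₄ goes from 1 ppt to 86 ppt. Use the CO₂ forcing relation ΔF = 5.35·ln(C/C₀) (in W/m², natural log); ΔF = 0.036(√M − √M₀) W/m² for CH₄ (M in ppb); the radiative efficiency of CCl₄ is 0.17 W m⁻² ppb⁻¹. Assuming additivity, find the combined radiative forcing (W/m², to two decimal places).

ΔF = 5.65 W/m²

CO₂: 5.35 × ln(662/286) = 5.35 × ln(2.31469) = 5.35 × 0.83928 = 4.4901 W/m².
CH₄: 0.036 × (√3359 − √681) = 0.036 × (57.9569 − 26.0960) = 0.036 × 31.8609 = 1.1470 W/m².
CCl₄: Δ = 86 − 1 = 85 ppt = 0.085 ppb; ΔF = 0.17 × 0.085 = 0.0145 W/m².
Total ΔF = 4.4901 + 1.1470 + 0.0145 = 5.6516 W/m².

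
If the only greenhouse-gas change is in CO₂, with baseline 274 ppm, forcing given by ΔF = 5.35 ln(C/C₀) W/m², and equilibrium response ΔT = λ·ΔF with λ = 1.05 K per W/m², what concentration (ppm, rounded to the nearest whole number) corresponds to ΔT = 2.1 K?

C ≈ 398 ppm

Required forcing: ΔF = ΔT/λ = 2.1/1.05 = 2.0000 W/m².
Then ln(C/274) = ΔF/5.35 = 2.0000/5.35 = 0.37383.
So C = 274 × e^0.37383 = 274 × 1.45329 = 398.20 ppm.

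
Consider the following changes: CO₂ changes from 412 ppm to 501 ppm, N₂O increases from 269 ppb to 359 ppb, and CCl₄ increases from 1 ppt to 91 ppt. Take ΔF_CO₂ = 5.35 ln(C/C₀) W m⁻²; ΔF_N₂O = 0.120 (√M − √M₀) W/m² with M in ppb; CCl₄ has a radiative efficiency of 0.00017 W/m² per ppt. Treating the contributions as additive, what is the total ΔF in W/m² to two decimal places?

ΔF = 1.37 W/m²

CO₂: 5.35 × ln(501/412) = 5.35 × ln(1.21602) = 5.35 × 0.19558 = 1.0464 W/m².
N₂O: 0.120 × (√359 − √269) = 0.120 × (18.9473 − 16.4012) = 0.120 × 2.5461 = 0.3055 W/m².
CCl₄: ΔF = 0.00017 × (91 − 1) = 0.00017 × 90 = 0.0153 W/m².
Total ΔF = 1.0464 + 0.3055 + 0.0153 = 1.3672 W/m².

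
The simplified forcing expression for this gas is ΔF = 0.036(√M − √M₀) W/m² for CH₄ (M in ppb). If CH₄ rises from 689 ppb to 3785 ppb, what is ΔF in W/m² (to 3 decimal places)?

ΔF = 1.270 W/m²

CH₄: 0.036 × (√3785 − √689) = 0.036 × (61.5224 − 26.2488) = 0.036 × 35.2736 = 1.2698 W/m².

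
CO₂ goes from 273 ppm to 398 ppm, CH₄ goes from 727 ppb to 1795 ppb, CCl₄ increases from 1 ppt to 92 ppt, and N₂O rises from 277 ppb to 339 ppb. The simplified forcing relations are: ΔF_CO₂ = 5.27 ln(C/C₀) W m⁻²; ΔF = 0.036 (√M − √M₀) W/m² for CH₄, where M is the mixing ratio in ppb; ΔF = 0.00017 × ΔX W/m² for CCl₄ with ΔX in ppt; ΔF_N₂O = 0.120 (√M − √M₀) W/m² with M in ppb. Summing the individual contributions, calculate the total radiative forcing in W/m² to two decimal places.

CO₂: 5.27 × ln(398/273) = 5.27 × ln(1.45788) = 5.27 × 0.37698 = 1.9867 W/m².
CH₄: 0.036 × (√1795 − √727) = 0.036 × (42.3674 − 26.9629) = 0.036 × 15.4045 = 0.5546 W/m².
CCl₄: ΔF = 0.00017 × (92 − 1) = 0.00017 × 91 = 0.0155 W/m².
N₂O: 0.120 × (√339 − √277) = 0.120 × (18.4120 − 16.6433) = 0.120 × 1.7687 = 0.2122 W/m².
Total ΔF = 1.9867 + 0.5546 + 0.0155 + 0.2122 = 2.7690 W/m².

ΔF = 2.77 W/m²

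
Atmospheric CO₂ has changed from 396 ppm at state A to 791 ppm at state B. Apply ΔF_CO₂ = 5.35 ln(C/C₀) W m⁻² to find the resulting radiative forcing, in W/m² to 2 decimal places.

ΔF = 3.70 W/m²

CO₂: 5.35 × ln(791/396) = 5.35 × ln(1.99747) = 5.35 × 0.69188 = 3.7016 W/m².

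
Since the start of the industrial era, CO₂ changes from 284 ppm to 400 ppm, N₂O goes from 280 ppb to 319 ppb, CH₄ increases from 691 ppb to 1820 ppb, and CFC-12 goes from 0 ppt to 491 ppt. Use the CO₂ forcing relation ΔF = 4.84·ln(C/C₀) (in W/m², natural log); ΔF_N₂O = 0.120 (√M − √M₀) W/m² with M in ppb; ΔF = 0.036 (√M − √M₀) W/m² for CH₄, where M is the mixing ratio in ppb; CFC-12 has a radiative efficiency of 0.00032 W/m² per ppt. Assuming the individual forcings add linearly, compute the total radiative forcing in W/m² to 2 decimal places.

ΔF = 2.54 W/m²

CO₂: 4.84 × ln(400/284) = 4.84 × ln(1.40845) = 4.84 × 0.34249 = 1.6577 W/m².
N₂O: 0.120 × (√319 − √280) = 0.120 × (17.8606 − 16.7332) = 0.120 × 1.1274 = 0.1353 W/m².
CH₄: 0.036 × (√1820 − √691) = 0.036 × (42.6615 − 26.2869) = 0.036 × 16.3746 = 0.5895 W/m².
CFC-12: ΔF = 0.00032 × (491 − 0) = 0.00032 × 491 = 0.1571 W/m².
Total ΔF = 1.6577 + 0.1353 + 0.5895 + 0.1571 = 2.5396 W/m².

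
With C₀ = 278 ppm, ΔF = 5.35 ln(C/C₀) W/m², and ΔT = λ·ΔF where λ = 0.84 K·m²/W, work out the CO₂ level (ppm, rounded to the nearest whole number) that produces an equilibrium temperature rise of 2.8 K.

C ≈ 518 ppm

Required forcing: ΔF = ΔT/λ = 2.8/0.84 = 3.3333 W/m².
Then ln(C/278) = ΔF/5.35 = 3.3333/5.35 = 0.62305.
So C = 278 × e^0.62305 = 278 × 1.86461 = 518.36 ppm.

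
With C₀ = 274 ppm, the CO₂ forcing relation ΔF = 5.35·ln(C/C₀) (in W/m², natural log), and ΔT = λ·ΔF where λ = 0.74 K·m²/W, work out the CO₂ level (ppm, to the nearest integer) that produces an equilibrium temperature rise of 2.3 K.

Required forcing: ΔF = ΔT/λ = 2.3/0.74 = 3.1081 W/m².
Then ln(C/274) = ΔF/5.35 = 3.1081/5.35 = 0.58095.
So C = 274 × e^0.58095 = 274 × 1.78774 = 489.84 ppm.

C ≈ 490 ppm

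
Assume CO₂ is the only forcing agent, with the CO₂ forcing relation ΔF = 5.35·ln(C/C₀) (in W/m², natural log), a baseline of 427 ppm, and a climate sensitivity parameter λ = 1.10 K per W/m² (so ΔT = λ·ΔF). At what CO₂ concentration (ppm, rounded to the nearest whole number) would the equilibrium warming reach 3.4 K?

Required forcing: ΔF = ΔT/λ = 3.4/1.10 = 3.0909 W/m².
Then ln(C/427) = ΔF/5.35 = 3.0909/5.35 = 0.57774.
So C = 427 × e^0.57774 = 427 × 1.78201 = 760.92 ppm.

C ≈ 761 ppm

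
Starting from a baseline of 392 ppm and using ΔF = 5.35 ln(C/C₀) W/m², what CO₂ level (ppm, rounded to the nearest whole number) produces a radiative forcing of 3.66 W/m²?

Set 5.35 ln(C/392) = 3.66, so ln(C/392) = 3.66/5.35 = 0.68411.
Then C/392 = e^0.68411 = 1.98201, giving C = 392 × 1.98201 = 776.95 ppm.

C ≈ 777 ppm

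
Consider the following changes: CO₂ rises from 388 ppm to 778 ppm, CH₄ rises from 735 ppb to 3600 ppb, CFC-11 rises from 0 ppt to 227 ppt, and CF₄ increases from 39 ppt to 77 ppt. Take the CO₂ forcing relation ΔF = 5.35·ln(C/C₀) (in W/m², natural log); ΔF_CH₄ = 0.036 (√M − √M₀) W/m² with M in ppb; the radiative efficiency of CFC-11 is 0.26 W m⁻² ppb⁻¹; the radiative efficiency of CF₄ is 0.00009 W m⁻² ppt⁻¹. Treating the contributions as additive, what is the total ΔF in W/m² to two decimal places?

CO₂: 5.35 × ln(778/388) = 5.35 × ln(2.00515) = 5.35 × 0.69572 = 3.7221 W/m².
CH₄: 0.036 × (√3600 − √735) = 0.036 × (60.0000 − 27.1109) = 0.036 × 32.8891 = 1.1840 W/m².
CFC-11: Δ = 227 − 0 = 227 ppt = 0.227 ppb; ΔF = 0.26 × 0.227 = 0.0590 W/m².
CF₄: ΔF = 0.00009 × (77 − 39) = 0.00009 × 38 = 0.0034 W/m².
Total ΔF = 3.7221 + 1.1840 + 0.0590 + 0.0034 = 4.9685 W/m².

ΔF = 4.97 W/m²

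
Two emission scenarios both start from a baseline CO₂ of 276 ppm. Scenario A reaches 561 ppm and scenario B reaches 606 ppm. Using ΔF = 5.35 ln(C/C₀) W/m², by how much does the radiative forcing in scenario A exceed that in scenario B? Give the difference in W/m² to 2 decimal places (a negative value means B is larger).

ΔF_A = 5.35 ln(561/276) = 5.35 × 0.70932 = 3.7949 W/m².
ΔF_B = 5.35 ln(606/276) = 5.35 × 0.78648 = 4.2077 W/m².
Difference: 3.7949 − 4.2077 = -0.4128 W/m².
(Equivalently, ΔF_A − ΔF_B = 5.35 ln(561/606) = 5.35 × -0.07716 = -0.4128 W/m².)

ΔF_A − ΔF_B = -0.41 W/m²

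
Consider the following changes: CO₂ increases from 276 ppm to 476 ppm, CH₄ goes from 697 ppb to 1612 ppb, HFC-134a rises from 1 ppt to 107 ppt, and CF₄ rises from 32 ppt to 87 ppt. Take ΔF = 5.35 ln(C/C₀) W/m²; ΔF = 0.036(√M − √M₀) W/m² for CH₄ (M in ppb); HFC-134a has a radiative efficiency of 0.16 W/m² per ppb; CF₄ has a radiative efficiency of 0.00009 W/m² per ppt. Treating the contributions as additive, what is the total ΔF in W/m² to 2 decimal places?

CO₂: 5.35 × ln(476/276) = 5.35 × ln(1.72464) = 5.35 × 0.54502 = 2.9159 W/m².
CH₄: 0.036 × (√1612 − √697) = 0.036 × (40.1497 − 26.4008) = 0.036 × 13.7489 = 0.4950 W/m².
HFC-134a: Δ = 107 − 1 = 106 ppt = 0.106 ppb; ΔF = 0.16 × 0.106 = 0.0170 W/m².
CF₄: ΔF = 0.00009 × (87 − 32) = 0.00009 × 55 = 0.0050 W/m².
Total ΔF = 2.9159 + 0.4950 + 0.0170 + 0.0050 = 3.4329 W/m².

ΔF = 3.43 W/m²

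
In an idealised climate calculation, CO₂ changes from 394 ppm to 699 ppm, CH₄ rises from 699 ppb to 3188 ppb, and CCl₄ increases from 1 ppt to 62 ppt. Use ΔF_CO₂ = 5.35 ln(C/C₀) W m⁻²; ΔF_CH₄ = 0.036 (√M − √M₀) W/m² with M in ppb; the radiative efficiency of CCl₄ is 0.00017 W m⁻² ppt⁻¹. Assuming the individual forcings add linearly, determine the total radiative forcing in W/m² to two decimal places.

CO₂: 5.35 × ln(699/394) = 5.35 × ln(1.77411) = 5.35 × 0.57330 = 3.0672 W/m².
CH₄: 0.036 × (√3188 − √699) = 0.036 × (56.4624 − 26.4386) = 0.036 × 30.0238 = 1.0809 W/m².
CCl₄: ΔF = 0.00017 × (62 − 1) = 0.00017 × 61 = 0.0104 W/m².
Total ΔF = 3.0672 + 1.0809 + 0.0104 = 4.1585 W/m².

ΔF = 4.16 W/m²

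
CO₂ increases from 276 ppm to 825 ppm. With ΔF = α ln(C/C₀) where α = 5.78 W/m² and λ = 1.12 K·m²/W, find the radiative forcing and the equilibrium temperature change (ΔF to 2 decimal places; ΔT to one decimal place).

ΔF = 6.33 W/m²; ΔT = 7.1 K

CO₂: 5.78 × ln(825/276) = 5.78 × ln(2.98913) = 5.78 × 1.09498 = 6.3290 W/m².
ΔT = λ ΔF = 1.12 × 6.33 = 7.0896 K.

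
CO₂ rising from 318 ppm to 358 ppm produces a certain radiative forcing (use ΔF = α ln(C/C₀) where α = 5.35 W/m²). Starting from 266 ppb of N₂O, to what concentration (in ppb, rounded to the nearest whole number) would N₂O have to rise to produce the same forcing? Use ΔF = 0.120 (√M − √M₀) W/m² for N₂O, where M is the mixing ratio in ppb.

CO₂ forcing: 5.35 × ln(358/318) = 5.35 × 0.118482 = 0.63388 W/m².
Set 0.120(√M − √266) = 0.63388: √M = 0.63388/0.120 + √266 = 5.2823 + 16.3095 = 21.5918.
M = (21.5918)² = 466.21 ppb.

M ≈ 466 ppb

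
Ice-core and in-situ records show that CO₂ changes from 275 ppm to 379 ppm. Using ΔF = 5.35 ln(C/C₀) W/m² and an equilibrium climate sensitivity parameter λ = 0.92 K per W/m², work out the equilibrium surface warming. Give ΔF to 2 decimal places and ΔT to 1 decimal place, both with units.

ΔF = 1.72 W/m²; ΔT = 1.6 K

CO₂: 5.35 × ln(379/275) = 5.35 × ln(1.37818) = 5.35 × 0.32076 = 1.7161 W/m².
ΔT = λ ΔF = 0.92 × 1.72 = 1.5824 K.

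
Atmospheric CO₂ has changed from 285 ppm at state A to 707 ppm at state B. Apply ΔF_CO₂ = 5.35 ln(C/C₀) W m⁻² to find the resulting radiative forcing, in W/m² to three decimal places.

ΔF = 4.861 W/m²

CO₂ absorption bands are partially saturated, so forcing scales with the logarithm of the concentration ratio.
CO₂: 5.35 × ln(707/285) = 5.35 × ln(2.48070) = 5.35 × 0.90854 = 4.8607 W/m².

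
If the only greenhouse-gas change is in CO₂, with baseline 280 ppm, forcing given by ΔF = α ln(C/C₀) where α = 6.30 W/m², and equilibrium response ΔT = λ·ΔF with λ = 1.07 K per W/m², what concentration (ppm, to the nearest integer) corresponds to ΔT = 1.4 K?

Required forcing: ΔF = ΔT/λ = 1.4/1.07 = 1.3084 W/m².
Then ln(C/280) = ΔF/6.30 = 1.3084/6.30 = 0.20768.
So C = 280 × e^0.20768 = 280 × 1.23082 = 344.63 ppm.

C ≈ 345 ppm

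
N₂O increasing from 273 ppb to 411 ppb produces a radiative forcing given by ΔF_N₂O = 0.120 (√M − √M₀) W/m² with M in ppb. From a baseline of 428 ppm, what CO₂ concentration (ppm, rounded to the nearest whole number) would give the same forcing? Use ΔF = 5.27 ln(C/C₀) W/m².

C ≈ 466 ppm

N₂O forcing: 0.120 × (√411 − √273) = 0.120 × (20.2731 − 16.5227) = 0.120 × 3.7504 = 0.45005 W/m².
Set 5.27 ln(C/428) = 0.45005: ln(C/428) = 0.45005/5.27 = 0.08540, so C = 428 × e^0.08540 = 428 × 1.08915 = 466.16 ppm.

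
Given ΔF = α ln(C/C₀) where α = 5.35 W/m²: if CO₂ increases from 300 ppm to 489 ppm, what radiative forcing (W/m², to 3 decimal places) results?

CO₂: 5.35 × ln(489/300) = 5.35 × ln(1.63000) = 5.35 × 0.48858 = 2.6139 W/m².

ΔF = 2.614 W/m²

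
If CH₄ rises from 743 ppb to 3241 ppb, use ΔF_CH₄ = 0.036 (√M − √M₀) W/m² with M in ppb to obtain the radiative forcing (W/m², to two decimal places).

CH₄: 0.036 × (√3241 − √743) = 0.036 × (56.9298 − 27.2580) = 0.036 × 29.6718 = 1.0682 W/m².

ΔF = 1.07 W/m²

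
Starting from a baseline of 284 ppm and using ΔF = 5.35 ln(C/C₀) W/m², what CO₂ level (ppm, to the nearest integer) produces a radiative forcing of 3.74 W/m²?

C ≈ 571 ppm

Set 5.35 ln(C/284) = 3.74, so ln(C/284) = 3.74/5.35 = 0.69907.
Then C/284 = e^0.69907 = 2.01188, giving C = 284 × 2.01188 = 571.37 ppm.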